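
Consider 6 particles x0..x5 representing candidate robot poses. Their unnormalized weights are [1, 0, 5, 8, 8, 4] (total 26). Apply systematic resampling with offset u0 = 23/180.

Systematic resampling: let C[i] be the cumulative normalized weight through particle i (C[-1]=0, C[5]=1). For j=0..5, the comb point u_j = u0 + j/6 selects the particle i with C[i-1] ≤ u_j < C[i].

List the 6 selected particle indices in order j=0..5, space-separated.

2 3 3 4 4 5

C = [1/26, 1/26, 3/13, 7/13, 11/13, 1]
j=0: u_0=23/180 ∈ [1/26, 3/13) → index 2
j=1: u_1=53/180 ∈ [3/13, 7/13) → index 3
j=2: u_2=83/180 ∈ [3/13, 7/13) → index 3
j=3: u_3=113/180 ∈ [7/13, 11/13) → index 4
j=4: u_4=143/180 ∈ [7/13, 11/13) → index 4
j=5: u_5=173/180 ∈ [11/13, 1) → index 5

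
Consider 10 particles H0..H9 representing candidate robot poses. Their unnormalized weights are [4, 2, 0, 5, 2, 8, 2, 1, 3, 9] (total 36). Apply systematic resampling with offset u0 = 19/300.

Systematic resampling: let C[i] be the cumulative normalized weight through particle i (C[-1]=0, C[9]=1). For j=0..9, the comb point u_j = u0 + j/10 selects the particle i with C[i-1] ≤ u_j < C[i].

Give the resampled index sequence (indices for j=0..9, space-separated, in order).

C = [1/9, 1/6, 1/6, 11/36, 13/36, 7/12, 23/36, 2/3, 3/4, 1]
j=0: u_0=19/300 ∈ [0, 1/9) → index 0
j=1: u_1=49/300 ∈ [1/9, 1/6) → index 1
j=2: u_2=79/300 ∈ [1/6, 11/36) → index 3
j=3: u_3=109/300 ∈ [13/36, 7/12) → index 5
j=4: u_4=139/300 ∈ [13/36, 7/12) → index 5
j=5: u_5=169/300 ∈ [13/36, 7/12) → index 5
j=6: u_6=199/300 ∈ [23/36, 2/3) → index 7
j=7: u_7=229/300 ∈ [3/4, 1) → index 9
j=8: u_8=259/300 ∈ [3/4, 1) → index 9
j=9: u_9=289/300 ∈ [3/4, 1) → index 9

0 1 3 5 5 5 7 9 9 9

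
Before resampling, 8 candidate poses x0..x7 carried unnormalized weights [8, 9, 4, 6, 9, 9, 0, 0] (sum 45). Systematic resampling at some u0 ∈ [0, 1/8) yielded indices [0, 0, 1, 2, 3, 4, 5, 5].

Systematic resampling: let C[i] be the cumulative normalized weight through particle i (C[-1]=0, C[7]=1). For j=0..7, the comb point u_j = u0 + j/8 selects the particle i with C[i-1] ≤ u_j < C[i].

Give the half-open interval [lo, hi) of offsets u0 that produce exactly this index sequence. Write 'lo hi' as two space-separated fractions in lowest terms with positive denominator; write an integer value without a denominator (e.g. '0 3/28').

C = [8/45, 17/45, 7/15, 3/5, 4/5, 1, 1, 1]
j=0 picked index 0: u0 ∈ [0, 8/45)
j=1 picked index 0: u0 ∈ [-1/8, 19/360)
j=2 picked index 1: u0 ∈ [-13/180, 23/180)
j=3 picked index 2: u0 ∈ [1/360, 11/120)
j=4 picked index 3: u0 ∈ [-1/30, 1/10)
j=5 picked index 4: u0 ∈ [-1/40, 7/40)
j=6 picked index 5: u0 ∈ [1/20, 1/4)
j=7 picked index 5: u0 ∈ [-3/40, 1/8)
intersection: [1/20, 19/360)

1/20 19/360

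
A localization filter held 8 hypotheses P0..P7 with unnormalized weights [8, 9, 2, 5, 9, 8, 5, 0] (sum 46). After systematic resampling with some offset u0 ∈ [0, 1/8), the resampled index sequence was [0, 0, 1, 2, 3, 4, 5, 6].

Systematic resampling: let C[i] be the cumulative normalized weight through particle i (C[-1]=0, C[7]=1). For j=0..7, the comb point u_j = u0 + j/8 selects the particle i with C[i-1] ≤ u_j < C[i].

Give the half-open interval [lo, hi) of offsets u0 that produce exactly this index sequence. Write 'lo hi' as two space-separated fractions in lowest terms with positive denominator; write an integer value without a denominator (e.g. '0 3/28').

3/184 1/46

C = [4/23, 17/46, 19/46, 12/23, 33/46, 41/46, 1, 1]
j=0 picked index 0: u0 ∈ [0, 4/23)
j=1 picked index 0: u0 ∈ [-1/8, 9/184)
j=2 picked index 1: u0 ∈ [-7/92, 11/92)
j=3 picked index 2: u0 ∈ [-1/184, 7/184)
j=4 picked index 3: u0 ∈ [-2/23, 1/46)
j=5 picked index 4: u0 ∈ [-19/184, 17/184)
j=6 picked index 5: u0 ∈ [-3/92, 13/92)
j=7 picked index 6: u0 ∈ [3/184, 1/8)
intersection: [3/184, 1/46)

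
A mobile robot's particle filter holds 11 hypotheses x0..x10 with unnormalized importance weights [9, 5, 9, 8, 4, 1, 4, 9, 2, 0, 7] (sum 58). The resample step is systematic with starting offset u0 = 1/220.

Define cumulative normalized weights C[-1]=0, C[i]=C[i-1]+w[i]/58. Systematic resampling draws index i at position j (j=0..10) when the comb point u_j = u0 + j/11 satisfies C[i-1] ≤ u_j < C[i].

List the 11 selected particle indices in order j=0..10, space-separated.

C = [9/58, 7/29, 23/58, 31/58, 35/58, 18/29, 20/29, 49/58, 51/58, 51/58, 1]
j=0: u_0=1/220 ∈ [0, 9/58) → index 0
j=1: u_1=21/220 ∈ [0, 9/58) → index 0
j=2: u_2=41/220 ∈ [9/58, 7/29) → index 1
j=3: u_3=61/220 ∈ [7/29, 23/58) → index 2
j=4: u_4=81/220 ∈ [7/29, 23/58) → index 2
j=5: u_5=101/220 ∈ [23/58, 31/58) → index 3
j=6: u_6=11/20 ∈ [31/58, 35/58) → index 4
j=7: u_7=141/220 ∈ [18/29, 20/29) → index 6
j=8: u_8=161/220 ∈ [20/29, 49/58) → index 7
j=9: u_9=181/220 ∈ [20/29, 49/58) → index 7
j=10: u_10=201/220 ∈ [51/58, 1) → index 10

0 0 1 2 2 3 4 6 7 7 10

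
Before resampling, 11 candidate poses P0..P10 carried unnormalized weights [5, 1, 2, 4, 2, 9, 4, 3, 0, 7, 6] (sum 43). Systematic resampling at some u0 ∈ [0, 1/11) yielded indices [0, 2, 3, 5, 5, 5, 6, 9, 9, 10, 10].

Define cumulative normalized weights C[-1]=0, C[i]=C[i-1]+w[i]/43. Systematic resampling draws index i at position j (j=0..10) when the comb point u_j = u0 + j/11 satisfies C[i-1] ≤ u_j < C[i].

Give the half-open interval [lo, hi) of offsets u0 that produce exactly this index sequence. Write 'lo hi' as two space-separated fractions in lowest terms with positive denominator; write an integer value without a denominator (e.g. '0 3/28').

C = [5/43, 6/43, 8/43, 12/43, 14/43, 23/43, 27/43, 30/43, 30/43, 37/43, 1]
j=0 picked index 0: u0 ∈ [0, 5/43)
j=1 picked index 2: u0 ∈ [23/473, 45/473)
j=2 picked index 3: u0 ∈ [2/473, 46/473)
j=3 picked index 5: u0 ∈ [25/473, 124/473)
j=4 picked index 5: u0 ∈ [-18/473, 81/473)
j=5 picked index 5: u0 ∈ [-61/473, 38/473)
j=6 picked index 6: u0 ∈ [-5/473, 39/473)
j=7 picked index 9: u0 ∈ [29/473, 106/473)
j=8 picked index 9: u0 ∈ [-14/473, 63/473)
j=9 picked index 10: u0 ∈ [20/473, 2/11)
j=10 picked index 10: u0 ∈ [-23/473, 1/11)
intersection: [29/473, 38/473)

29/473 38/473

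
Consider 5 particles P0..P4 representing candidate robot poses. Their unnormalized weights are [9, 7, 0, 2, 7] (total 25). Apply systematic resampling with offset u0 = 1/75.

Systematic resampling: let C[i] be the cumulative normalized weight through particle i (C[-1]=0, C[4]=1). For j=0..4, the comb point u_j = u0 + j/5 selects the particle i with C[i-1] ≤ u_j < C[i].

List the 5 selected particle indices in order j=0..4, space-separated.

0 0 1 1 4

C = [9/25, 16/25, 16/25, 18/25, 1]
j=0: u_0=1/75 ∈ [0, 9/25) → index 0
j=1: u_1=16/75 ∈ [0, 9/25) → index 0
j=2: u_2=31/75 ∈ [9/25, 16/25) → index 1
j=3: u_3=46/75 ∈ [9/25, 16/25) → index 1
j=4: u_4=61/75 ∈ [18/25, 1) → index 4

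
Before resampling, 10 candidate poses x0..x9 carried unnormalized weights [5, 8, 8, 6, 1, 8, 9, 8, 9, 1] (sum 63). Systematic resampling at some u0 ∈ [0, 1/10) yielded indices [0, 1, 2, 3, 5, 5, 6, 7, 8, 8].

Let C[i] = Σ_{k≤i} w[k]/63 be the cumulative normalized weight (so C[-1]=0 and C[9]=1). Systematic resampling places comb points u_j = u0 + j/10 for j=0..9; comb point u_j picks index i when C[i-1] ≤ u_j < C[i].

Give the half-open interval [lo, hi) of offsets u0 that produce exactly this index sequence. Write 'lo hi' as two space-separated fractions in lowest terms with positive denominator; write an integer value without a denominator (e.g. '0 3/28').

2/45 1/14

C = [5/63, 13/63, 1/3, 3/7, 4/9, 4/7, 5/7, 53/63, 62/63, 1]
j=0 picked index 0: u0 ∈ [0, 5/63)
j=1 picked index 1: u0 ∈ [-13/630, 67/630)
j=2 picked index 2: u0 ∈ [2/315, 2/15)
j=3 picked index 3: u0 ∈ [1/30, 9/70)
j=4 picked index 5: u0 ∈ [2/45, 6/35)
j=5 picked index 5: u0 ∈ [-1/18, 1/14)
j=6 picked index 6: u0 ∈ [-1/35, 4/35)
j=7 picked index 7: u0 ∈ [1/70, 89/630)
j=8 picked index 8: u0 ∈ [13/315, 58/315)
j=9 picked index 8: u0 ∈ [-37/630, 53/630)
intersection: [2/45, 1/14)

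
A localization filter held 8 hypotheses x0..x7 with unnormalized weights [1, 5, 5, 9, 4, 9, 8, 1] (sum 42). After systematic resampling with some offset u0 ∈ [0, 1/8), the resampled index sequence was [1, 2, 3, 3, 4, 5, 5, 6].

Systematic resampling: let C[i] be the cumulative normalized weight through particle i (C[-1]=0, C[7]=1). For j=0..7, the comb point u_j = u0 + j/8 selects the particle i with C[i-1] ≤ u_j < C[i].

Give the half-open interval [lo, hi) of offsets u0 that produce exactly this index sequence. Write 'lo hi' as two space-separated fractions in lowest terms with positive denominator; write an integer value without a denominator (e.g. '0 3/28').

1/42 1/28

C = [1/42, 1/7, 11/42, 10/21, 4/7, 11/14, 41/42, 1]
j=0 picked index 1: u0 ∈ [1/42, 1/7)
j=1 picked index 2: u0 ∈ [1/56, 23/168)
j=2 picked index 3: u0 ∈ [1/84, 19/84)
j=3 picked index 3: u0 ∈ [-19/168, 17/168)
j=4 picked index 4: u0 ∈ [-1/42, 1/14)
j=5 picked index 5: u0 ∈ [-3/56, 9/56)
j=6 picked index 5: u0 ∈ [-5/28, 1/28)
j=7 picked index 6: u0 ∈ [-5/56, 17/168)
intersection: [1/42, 1/28)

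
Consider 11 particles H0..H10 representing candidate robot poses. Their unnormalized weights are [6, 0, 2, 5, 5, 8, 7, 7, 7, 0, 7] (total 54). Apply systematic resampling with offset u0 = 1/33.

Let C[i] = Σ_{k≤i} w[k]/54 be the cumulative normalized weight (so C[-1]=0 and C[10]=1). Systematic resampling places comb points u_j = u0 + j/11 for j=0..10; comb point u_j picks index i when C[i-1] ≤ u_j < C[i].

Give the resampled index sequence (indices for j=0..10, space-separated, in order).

C = [1/9, 1/9, 4/27, 13/54, 1/3, 13/27, 11/18, 20/27, 47/54, 47/54, 1]
j=0: u_0=1/33 ∈ [0, 1/9) → index 0
j=1: u_1=4/33 ∈ [1/9, 4/27) → index 2
j=2: u_2=7/33 ∈ [4/27, 13/54) → index 3
j=3: u_3=10/33 ∈ [13/54, 1/3) → index 4
j=4: u_4=13/33 ∈ [1/3, 13/27) → index 5
j=5: u_5=16/33 ∈ [13/27, 11/18) → index 6
j=6: u_6=19/33 ∈ [13/27, 11/18) → index 6
j=7: u_7=2/3 ∈ [11/18, 20/27) → index 7
j=8: u_8=25/33 ∈ [20/27, 47/54) → index 8
j=9: u_9=28/33 ∈ [20/27, 47/54) → index 8
j=10: u_10=31/33 ∈ [47/54, 1) → index 10

0 2 3 4 5 6 6 7 8 8 10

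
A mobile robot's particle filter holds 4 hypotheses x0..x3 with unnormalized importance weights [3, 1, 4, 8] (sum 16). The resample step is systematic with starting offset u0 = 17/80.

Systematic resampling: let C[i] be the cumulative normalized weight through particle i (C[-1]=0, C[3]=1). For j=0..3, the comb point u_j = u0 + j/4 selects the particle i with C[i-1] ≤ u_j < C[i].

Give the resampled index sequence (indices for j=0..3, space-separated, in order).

1 2 3 3

C = [3/16, 1/4, 1/2, 1]
j=0: u_0=17/80 ∈ [3/16, 1/4) → index 1
j=1: u_1=37/80 ∈ [1/4, 1/2) → index 2
j=2: u_2=57/80 ∈ [1/2, 1) → index 3
j=3: u_3=77/80 ∈ [1/2, 1) → index 3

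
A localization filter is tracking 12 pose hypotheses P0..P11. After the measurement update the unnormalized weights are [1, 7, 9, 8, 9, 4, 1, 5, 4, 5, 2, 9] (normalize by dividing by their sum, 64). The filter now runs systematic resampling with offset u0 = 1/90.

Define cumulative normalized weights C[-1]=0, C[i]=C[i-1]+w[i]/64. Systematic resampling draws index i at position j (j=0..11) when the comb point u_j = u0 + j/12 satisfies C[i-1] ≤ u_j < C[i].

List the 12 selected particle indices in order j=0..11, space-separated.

C = [1/64, 1/8, 17/64, 25/64, 17/32, 19/32, 39/64, 11/16, 3/4, 53/64, 55/64, 1]
j=0: u_0=1/90 ∈ [0, 1/64) → index 0
j=1: u_1=17/180 ∈ [1/64, 1/8) → index 1
j=2: u_2=8/45 ∈ [1/8, 17/64) → index 2
j=3: u_3=47/180 ∈ [1/8, 17/64) → index 2
j=4: u_4=31/90 ∈ [17/64, 25/64) → index 3
j=5: u_5=77/180 ∈ [25/64, 17/32) → index 4
j=6: u_6=23/45 ∈ [25/64, 17/32) → index 4
j=7: u_7=107/180 ∈ [19/32, 39/64) → index 6
j=8: u_8=61/90 ∈ [39/64, 11/16) → index 7
j=9: u_9=137/180 ∈ [3/4, 53/64) → index 9
j=10: u_10=38/45 ∈ [53/64, 55/64) → index 10
j=11: u_11=167/180 ∈ [55/64, 1) → index 11

0 1 2 2 3 4 4 6 7 9 10 11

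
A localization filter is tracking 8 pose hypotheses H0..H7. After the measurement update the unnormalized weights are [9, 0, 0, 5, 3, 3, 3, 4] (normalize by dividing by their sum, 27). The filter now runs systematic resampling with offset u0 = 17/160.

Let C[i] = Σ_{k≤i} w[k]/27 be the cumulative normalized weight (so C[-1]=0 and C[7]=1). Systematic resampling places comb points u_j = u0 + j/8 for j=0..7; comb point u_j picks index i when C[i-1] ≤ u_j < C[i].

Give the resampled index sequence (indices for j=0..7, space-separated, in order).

0 0 3 3 4 5 7 7

C = [1/3, 1/3, 1/3, 14/27, 17/27, 20/27, 23/27, 1]
j=0: u_0=17/160 ∈ [0, 1/3) → index 0
j=1: u_1=37/160 ∈ [0, 1/3) → index 0
j=2: u_2=57/160 ∈ [1/3, 14/27) → index 3
j=3: u_3=77/160 ∈ [1/3, 14/27) → index 3
j=4: u_4=97/160 ∈ [14/27, 17/27) → index 4
j=5: u_5=117/160 ∈ [17/27, 20/27) → index 5
j=6: u_6=137/160 ∈ [23/27, 1) → index 7
j=7: u_7=157/160 ∈ [23/27, 1) → index 7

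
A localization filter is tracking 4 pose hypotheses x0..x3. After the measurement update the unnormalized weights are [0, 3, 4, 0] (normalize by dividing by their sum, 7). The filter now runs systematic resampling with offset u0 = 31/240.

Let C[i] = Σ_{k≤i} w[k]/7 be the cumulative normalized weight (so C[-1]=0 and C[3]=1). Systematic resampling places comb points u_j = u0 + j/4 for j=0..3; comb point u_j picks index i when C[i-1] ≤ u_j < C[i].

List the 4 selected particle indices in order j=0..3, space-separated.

C = [0, 3/7, 1, 1]
j=0: u_0=31/240 ∈ [0, 3/7) → index 1
j=1: u_1=91/240 ∈ [0, 3/7) → index 1
j=2: u_2=151/240 ∈ [3/7, 1) → index 2
j=3: u_3=211/240 ∈ [3/7, 1) → index 2

1 1 2 2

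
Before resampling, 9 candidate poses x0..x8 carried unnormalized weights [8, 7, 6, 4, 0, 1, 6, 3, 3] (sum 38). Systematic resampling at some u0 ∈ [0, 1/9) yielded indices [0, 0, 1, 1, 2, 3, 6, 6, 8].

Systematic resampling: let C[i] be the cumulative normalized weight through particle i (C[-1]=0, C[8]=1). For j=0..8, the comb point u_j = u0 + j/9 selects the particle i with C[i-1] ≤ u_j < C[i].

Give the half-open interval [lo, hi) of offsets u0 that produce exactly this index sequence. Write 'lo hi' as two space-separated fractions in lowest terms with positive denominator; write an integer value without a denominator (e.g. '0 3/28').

C = [4/19, 15/38, 21/38, 25/38, 25/38, 13/19, 16/19, 35/38, 1]
j=0 picked index 0: u0 ∈ [0, 4/19)
j=1 picked index 0: u0 ∈ [-1/9, 17/171)
j=2 picked index 1: u0 ∈ [-2/171, 59/342)
j=3 picked index 1: u0 ∈ [-7/57, 7/114)
j=4 picked index 2: u0 ∈ [-17/342, 37/342)
j=5 picked index 3: u0 ∈ [-1/342, 35/342)
j=6 picked index 6: u0 ∈ [1/57, 10/57)
j=7 picked index 6: u0 ∈ [-16/171, 11/171)
j=8 picked index 8: u0 ∈ [11/342, 1/9)
intersection: [11/342, 7/114)

11/342 7/114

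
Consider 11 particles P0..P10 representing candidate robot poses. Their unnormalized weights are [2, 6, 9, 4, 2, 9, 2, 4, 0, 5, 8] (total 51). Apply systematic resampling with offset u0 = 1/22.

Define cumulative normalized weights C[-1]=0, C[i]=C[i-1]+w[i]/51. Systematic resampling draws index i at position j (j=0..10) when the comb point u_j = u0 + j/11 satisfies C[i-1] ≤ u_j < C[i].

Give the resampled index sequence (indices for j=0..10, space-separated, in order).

1 1 2 2 3 5 5 7 9 10 10

C = [2/51, 8/51, 1/3, 7/17, 23/51, 32/51, 2/3, 38/51, 38/51, 43/51, 1]
j=0: u_0=1/22 ∈ [2/51, 8/51) → index 1
j=1: u_1=3/22 ∈ [2/51, 8/51) → index 1
j=2: u_2=5/22 ∈ [8/51, 1/3) → index 2
j=3: u_3=7/22 ∈ [8/51, 1/3) → index 2
j=4: u_4=9/22 ∈ [1/3, 7/17) → index 3
j=5: u_5=1/2 ∈ [23/51, 32/51) → index 5
j=6: u_6=13/22 ∈ [23/51, 32/51) → index 5
j=7: u_7=15/22 ∈ [2/3, 38/51) → index 7
j=8: u_8=17/22 ∈ [38/51, 43/51) → index 9
j=9: u_9=19/22 ∈ [43/51, 1) → index 10
j=10: u_10=21/22 ∈ [43/51, 1) → index 10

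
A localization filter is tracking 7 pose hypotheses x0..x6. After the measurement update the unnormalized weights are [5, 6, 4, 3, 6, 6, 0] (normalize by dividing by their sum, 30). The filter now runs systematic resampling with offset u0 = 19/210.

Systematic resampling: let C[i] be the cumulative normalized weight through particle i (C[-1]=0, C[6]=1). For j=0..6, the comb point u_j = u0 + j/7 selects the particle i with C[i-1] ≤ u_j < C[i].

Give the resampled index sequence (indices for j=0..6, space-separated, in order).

0 1 2 3 4 5 5

C = [1/6, 11/30, 1/2, 3/5, 4/5, 1, 1]
j=0: u_0=19/210 ∈ [0, 1/6) → index 0
j=1: u_1=7/30 ∈ [1/6, 11/30) → index 1
j=2: u_2=79/210 ∈ [11/30, 1/2) → index 2
j=3: u_3=109/210 ∈ [1/2, 3/5) → index 3
j=4: u_4=139/210 ∈ [3/5, 4/5) → index 4
j=5: u_5=169/210 ∈ [4/5, 1) → index 5
j=6: u_6=199/210 ∈ [4/5, 1) → index 5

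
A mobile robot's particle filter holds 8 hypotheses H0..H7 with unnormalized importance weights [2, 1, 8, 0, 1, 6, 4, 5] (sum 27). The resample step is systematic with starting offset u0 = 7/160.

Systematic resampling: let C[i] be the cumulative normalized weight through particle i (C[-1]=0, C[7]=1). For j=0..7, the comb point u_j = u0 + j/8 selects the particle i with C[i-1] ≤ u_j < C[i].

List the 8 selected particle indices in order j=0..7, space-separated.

0 2 2 4 5 6 6 7

C = [2/27, 1/9, 11/27, 11/27, 4/9, 2/3, 22/27, 1]
j=0: u_0=7/160 ∈ [0, 2/27) → index 0
j=1: u_1=27/160 ∈ [1/9, 11/27) → index 2
j=2: u_2=47/160 ∈ [1/9, 11/27) → index 2
j=3: u_3=67/160 ∈ [11/27, 4/9) → index 4
j=4: u_4=87/160 ∈ [4/9, 2/3) → index 5
j=5: u_5=107/160 ∈ [2/3, 22/27) → index 6
j=6: u_6=127/160 ∈ [2/3, 22/27) → index 6
j=7: u_7=147/160 ∈ [22/27, 1) → index 7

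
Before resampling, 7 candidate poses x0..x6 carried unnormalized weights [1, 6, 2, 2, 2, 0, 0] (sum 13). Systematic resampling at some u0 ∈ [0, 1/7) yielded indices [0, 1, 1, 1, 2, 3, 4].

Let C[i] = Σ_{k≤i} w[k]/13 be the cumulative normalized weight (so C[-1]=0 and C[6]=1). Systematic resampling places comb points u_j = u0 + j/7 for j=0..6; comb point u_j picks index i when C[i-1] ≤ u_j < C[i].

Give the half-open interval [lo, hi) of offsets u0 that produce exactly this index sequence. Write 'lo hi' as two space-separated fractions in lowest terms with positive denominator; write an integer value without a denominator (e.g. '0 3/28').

C = [1/13, 7/13, 9/13, 11/13, 1, 1, 1]
j=0 picked index 0: u0 ∈ [0, 1/13)
j=1 picked index 1: u0 ∈ [-6/91, 36/91)
j=2 picked index 1: u0 ∈ [-19/91, 23/91)
j=3 picked index 1: u0 ∈ [-32/91, 10/91)
j=4 picked index 2: u0 ∈ [-3/91, 11/91)
j=5 picked index 3: u0 ∈ [-2/91, 12/91)
j=6 picked index 4: u0 ∈ [-1/91, 1/7)
intersection: [0, 1/13)

0 1/13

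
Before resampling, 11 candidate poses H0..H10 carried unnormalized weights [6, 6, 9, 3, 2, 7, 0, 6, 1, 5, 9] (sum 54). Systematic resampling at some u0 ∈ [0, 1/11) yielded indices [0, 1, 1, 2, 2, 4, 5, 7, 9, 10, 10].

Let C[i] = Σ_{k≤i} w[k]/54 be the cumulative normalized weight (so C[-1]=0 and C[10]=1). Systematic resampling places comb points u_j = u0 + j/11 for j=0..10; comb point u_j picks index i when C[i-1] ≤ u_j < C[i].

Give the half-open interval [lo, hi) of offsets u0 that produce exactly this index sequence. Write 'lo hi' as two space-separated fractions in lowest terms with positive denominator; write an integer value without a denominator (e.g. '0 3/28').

2/99 5/198

C = [1/9, 2/9, 7/18, 4/9, 13/27, 11/18, 11/18, 13/18, 20/27, 5/6, 1]
j=0 picked index 0: u0 ∈ [0, 1/9)
j=1 picked index 1: u0 ∈ [2/99, 13/99)
j=2 picked index 1: u0 ∈ [-7/99, 4/99)
j=3 picked index 2: u0 ∈ [-5/99, 23/198)
j=4 picked index 2: u0 ∈ [-14/99, 5/198)
j=5 picked index 4: u0 ∈ [-1/99, 8/297)
j=6 picked index 5: u0 ∈ [-19/297, 13/198)
j=7 picked index 7: u0 ∈ [-5/198, 17/198)
j=8 picked index 9: u0 ∈ [4/297, 7/66)
j=9 picked index 10: u0 ∈ [1/66, 2/11)
j=10 picked index 10: u0 ∈ [-5/66, 1/11)
intersection: [2/99, 5/198)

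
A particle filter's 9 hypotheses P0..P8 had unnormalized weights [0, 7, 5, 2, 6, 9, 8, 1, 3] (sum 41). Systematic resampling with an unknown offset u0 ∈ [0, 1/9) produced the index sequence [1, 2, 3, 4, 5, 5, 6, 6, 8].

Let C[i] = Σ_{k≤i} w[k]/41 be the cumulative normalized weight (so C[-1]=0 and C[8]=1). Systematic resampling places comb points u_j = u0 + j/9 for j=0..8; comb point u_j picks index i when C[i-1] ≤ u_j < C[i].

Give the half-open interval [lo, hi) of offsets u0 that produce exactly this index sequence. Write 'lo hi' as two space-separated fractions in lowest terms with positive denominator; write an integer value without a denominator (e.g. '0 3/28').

26/369 1/9

C = [0, 7/41, 12/41, 14/41, 20/41, 29/41, 37/41, 38/41, 1]
j=0 picked index 1: u0 ∈ [0, 7/41)
j=1 picked index 2: u0 ∈ [22/369, 67/369)
j=2 picked index 3: u0 ∈ [26/369, 44/369)
j=3 picked index 4: u0 ∈ [1/123, 19/123)
j=4 picked index 5: u0 ∈ [16/369, 97/369)
j=5 picked index 5: u0 ∈ [-25/369, 56/369)
j=6 picked index 6: u0 ∈ [5/123, 29/123)
j=7 picked index 6: u0 ∈ [-26/369, 46/369)
j=8 picked index 8: u0 ∈ [14/369, 1/9)
intersection: [26/369, 1/9)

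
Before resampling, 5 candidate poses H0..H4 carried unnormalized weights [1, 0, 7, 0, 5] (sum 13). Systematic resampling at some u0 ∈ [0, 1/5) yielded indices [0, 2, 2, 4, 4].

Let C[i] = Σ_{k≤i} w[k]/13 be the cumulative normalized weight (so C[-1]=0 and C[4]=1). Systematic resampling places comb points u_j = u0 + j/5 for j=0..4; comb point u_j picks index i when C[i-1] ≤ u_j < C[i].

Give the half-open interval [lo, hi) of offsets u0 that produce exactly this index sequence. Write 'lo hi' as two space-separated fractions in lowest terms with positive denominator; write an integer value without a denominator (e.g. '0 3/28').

1/65 1/13

C = [1/13, 1/13, 8/13, 8/13, 1]
j=0 picked index 0: u0 ∈ [0, 1/13)
j=1 picked index 2: u0 ∈ [-8/65, 27/65)
j=2 picked index 2: u0 ∈ [-21/65, 14/65)
j=3 picked index 4: u0 ∈ [1/65, 2/5)
j=4 picked index 4: u0 ∈ [-12/65, 1/5)
intersection: [1/65, 1/13)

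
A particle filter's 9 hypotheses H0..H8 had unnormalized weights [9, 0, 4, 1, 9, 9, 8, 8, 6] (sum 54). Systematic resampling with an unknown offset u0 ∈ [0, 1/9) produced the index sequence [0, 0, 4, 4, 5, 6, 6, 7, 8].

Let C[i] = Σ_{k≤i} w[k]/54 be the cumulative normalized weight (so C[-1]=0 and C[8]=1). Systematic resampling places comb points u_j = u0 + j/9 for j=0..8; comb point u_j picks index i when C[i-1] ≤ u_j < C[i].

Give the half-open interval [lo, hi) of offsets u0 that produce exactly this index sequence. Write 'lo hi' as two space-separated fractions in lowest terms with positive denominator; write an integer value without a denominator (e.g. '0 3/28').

C = [1/6, 1/6, 13/54, 7/27, 23/54, 16/27, 20/27, 8/9, 1]
j=0 picked index 0: u0 ∈ [0, 1/6)
j=1 picked index 0: u0 ∈ [-1/9, 1/18)
j=2 picked index 4: u0 ∈ [1/27, 11/54)
j=3 picked index 4: u0 ∈ [-2/27, 5/54)
j=4 picked index 5: u0 ∈ [-1/54, 4/27)
j=5 picked index 6: u0 ∈ [1/27, 5/27)
j=6 picked index 6: u0 ∈ [-2/27, 2/27)
j=7 picked index 7: u0 ∈ [-1/27, 1/9)
j=8 picked index 8: u0 ∈ [0, 1/9)
intersection: [1/27, 1/18)

1/27 1/18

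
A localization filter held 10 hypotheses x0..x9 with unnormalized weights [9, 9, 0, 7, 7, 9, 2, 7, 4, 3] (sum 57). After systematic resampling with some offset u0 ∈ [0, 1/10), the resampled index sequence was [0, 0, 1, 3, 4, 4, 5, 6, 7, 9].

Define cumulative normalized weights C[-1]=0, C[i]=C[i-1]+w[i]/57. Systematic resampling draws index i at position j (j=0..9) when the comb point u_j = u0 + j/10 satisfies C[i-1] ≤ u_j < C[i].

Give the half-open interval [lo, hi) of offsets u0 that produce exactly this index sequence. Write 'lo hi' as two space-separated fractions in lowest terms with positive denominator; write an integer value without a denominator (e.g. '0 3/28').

9/190 31/570

C = [3/19, 6/19, 6/19, 25/57, 32/57, 41/57, 43/57, 50/57, 18/19, 1]
j=0 picked index 0: u0 ∈ [0, 3/19)
j=1 picked index 0: u0 ∈ [-1/10, 11/190)
j=2 picked index 1: u0 ∈ [-4/95, 11/95)
j=3 picked index 3: u0 ∈ [3/190, 79/570)
j=4 picked index 4: u0 ∈ [11/285, 46/285)
j=5 picked index 4: u0 ∈ [-7/114, 7/114)
j=6 picked index 5: u0 ∈ [-11/285, 34/285)
j=7 picked index 6: u0 ∈ [11/570, 31/570)
j=8 picked index 7: u0 ∈ [-13/285, 22/285)
j=9 picked index 9: u0 ∈ [9/190, 1/10)
intersection: [9/190, 31/570)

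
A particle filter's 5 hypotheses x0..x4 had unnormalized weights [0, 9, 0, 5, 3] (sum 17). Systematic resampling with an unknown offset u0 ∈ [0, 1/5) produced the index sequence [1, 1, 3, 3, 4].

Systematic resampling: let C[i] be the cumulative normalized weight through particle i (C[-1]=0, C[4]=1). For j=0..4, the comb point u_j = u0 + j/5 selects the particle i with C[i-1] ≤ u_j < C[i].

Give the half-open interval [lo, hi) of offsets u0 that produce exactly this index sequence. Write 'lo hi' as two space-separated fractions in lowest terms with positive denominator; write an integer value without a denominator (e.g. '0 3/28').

11/85 1/5

C = [0, 9/17, 9/17, 14/17, 1]
j=0 picked index 1: u0 ∈ [0, 9/17)
j=1 picked index 1: u0 ∈ [-1/5, 28/85)
j=2 picked index 3: u0 ∈ [11/85, 36/85)
j=3 picked index 3: u0 ∈ [-6/85, 19/85)
j=4 picked index 4: u0 ∈ [2/85, 1/5)
intersection: [11/85, 1/5)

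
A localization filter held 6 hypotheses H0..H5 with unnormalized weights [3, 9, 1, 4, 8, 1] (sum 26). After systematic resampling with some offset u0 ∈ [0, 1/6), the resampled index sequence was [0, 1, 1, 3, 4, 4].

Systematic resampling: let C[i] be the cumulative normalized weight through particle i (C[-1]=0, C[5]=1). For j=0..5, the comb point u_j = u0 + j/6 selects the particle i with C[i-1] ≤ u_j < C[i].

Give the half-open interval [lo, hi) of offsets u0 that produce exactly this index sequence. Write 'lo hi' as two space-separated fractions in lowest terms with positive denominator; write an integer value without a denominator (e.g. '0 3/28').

C = [3/26, 6/13, 1/2, 17/26, 25/26, 1]
j=0 picked index 0: u0 ∈ [0, 3/26)
j=1 picked index 1: u0 ∈ [-2/39, 23/78)
j=2 picked index 1: u0 ∈ [-17/78, 5/39)
j=3 picked index 3: u0 ∈ [0, 2/13)
j=4 picked index 4: u0 ∈ [-1/78, 23/78)
j=5 picked index 4: u0 ∈ [-7/39, 5/39)
intersection: [0, 3/26)

0 3/26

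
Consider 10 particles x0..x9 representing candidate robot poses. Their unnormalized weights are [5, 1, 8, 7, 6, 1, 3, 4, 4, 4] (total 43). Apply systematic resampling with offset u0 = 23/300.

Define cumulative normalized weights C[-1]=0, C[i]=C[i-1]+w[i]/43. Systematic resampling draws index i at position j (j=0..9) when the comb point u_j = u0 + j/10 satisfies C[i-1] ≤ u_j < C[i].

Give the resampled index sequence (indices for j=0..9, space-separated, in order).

C = [5/43, 6/43, 14/43, 21/43, 27/43, 28/43, 31/43, 35/43, 39/43, 1]
j=0: u_0=23/300 ∈ [0, 5/43) → index 0
j=1: u_1=53/300 ∈ [6/43, 14/43) → index 2
j=2: u_2=83/300 ∈ [6/43, 14/43) → index 2
j=3: u_3=113/300 ∈ [14/43, 21/43) → index 3
j=4: u_4=143/300 ∈ [14/43, 21/43) → index 3
j=5: u_5=173/300 ∈ [21/43, 27/43) → index 4
j=6: u_6=203/300 ∈ [28/43, 31/43) → index 6
j=7: u_7=233/300 ∈ [31/43, 35/43) → index 7
j=8: u_8=263/300 ∈ [35/43, 39/43) → index 8
j=9: u_9=293/300 ∈ [39/43, 1) → index 9

0 2 2 3 3 4 6 7 8 9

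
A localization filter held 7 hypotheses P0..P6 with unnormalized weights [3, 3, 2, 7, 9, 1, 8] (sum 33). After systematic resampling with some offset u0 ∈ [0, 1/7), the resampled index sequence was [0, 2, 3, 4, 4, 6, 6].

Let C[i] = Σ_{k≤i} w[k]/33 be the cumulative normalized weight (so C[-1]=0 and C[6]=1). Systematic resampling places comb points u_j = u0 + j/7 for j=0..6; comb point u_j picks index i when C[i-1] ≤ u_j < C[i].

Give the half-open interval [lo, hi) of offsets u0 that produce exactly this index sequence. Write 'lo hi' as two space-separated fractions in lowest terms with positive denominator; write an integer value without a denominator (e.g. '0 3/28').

10/231 1/11

C = [1/11, 2/11, 8/33, 5/11, 8/11, 25/33, 1]
j=0 picked index 0: u0 ∈ [0, 1/11)
j=1 picked index 2: u0 ∈ [3/77, 23/231)
j=2 picked index 3: u0 ∈ [-10/231, 13/77)
j=3 picked index 4: u0 ∈ [2/77, 23/77)
j=4 picked index 4: u0 ∈ [-9/77, 12/77)
j=5 picked index 6: u0 ∈ [10/231, 2/7)
j=6 picked index 6: u0 ∈ [-23/231, 1/7)
intersection: [10/231, 1/11)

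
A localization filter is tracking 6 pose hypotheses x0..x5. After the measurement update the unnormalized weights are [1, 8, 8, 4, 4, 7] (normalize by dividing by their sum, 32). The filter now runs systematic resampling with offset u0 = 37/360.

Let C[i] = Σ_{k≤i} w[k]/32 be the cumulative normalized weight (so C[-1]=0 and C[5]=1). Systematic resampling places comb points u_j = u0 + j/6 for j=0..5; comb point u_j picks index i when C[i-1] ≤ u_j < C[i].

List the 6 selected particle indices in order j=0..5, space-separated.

1 1 2 3 4 5

C = [1/32, 9/32, 17/32, 21/32, 25/32, 1]
j=0: u_0=37/360 ∈ [1/32, 9/32) → index 1
j=1: u_1=97/360 ∈ [1/32, 9/32) → index 1
j=2: u_2=157/360 ∈ [9/32, 17/32) → index 2
j=3: u_3=217/360 ∈ [17/32, 21/32) → index 3
j=4: u_4=277/360 ∈ [21/32, 25/32) → index 4
j=5: u_5=337/360 ∈ [25/32, 1) → index 5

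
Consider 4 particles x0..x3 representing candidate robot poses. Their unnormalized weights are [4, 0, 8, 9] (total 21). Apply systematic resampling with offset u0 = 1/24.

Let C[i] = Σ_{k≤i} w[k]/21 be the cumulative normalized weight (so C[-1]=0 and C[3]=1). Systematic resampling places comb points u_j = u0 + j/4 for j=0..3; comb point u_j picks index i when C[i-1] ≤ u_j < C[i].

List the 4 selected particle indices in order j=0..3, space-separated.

0 2 2 3

C = [4/21, 4/21, 4/7, 1]
j=0: u_0=1/24 ∈ [0, 4/21) → index 0
j=1: u_1=7/24 ∈ [4/21, 4/7) → index 2
j=2: u_2=13/24 ∈ [4/21, 4/7) → index 2
j=3: u_3=19/24 ∈ [4/7, 1) → index 3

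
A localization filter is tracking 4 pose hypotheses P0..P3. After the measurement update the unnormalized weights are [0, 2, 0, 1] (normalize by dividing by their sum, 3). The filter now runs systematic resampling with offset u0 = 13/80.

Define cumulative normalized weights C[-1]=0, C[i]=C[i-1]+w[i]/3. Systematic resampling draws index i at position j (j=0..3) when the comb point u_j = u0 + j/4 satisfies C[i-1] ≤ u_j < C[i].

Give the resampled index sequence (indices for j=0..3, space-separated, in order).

C = [0, 2/3, 2/3, 1]
j=0: u_0=13/80 ∈ [0, 2/3) → index 1
j=1: u_1=33/80 ∈ [0, 2/3) → index 1
j=2: u_2=53/80 ∈ [0, 2/3) → index 1
j=3: u_3=73/80 ∈ [2/3, 1) → index 3

1 1 1 3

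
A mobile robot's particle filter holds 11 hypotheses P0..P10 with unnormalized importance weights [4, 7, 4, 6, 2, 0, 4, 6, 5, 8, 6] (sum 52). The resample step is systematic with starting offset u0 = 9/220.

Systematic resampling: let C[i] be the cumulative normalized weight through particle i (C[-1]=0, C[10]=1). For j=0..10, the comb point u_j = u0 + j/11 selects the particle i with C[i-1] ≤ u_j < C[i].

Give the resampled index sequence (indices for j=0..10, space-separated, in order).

0 1 2 3 4 6 7 8 9 9 10

C = [1/13, 11/52, 15/52, 21/52, 23/52, 23/52, 27/52, 33/52, 19/26, 23/26, 1]
j=0: u_0=9/220 ∈ [0, 1/13) → index 0
j=1: u_1=29/220 ∈ [1/13, 11/52) → index 1
j=2: u_2=49/220 ∈ [11/52, 15/52) → index 2
j=3: u_3=69/220 ∈ [15/52, 21/52) → index 3
j=4: u_4=89/220 ∈ [21/52, 23/52) → index 4
j=5: u_5=109/220 ∈ [23/52, 27/52) → index 6
j=6: u_6=129/220 ∈ [27/52, 33/52) → index 7
j=7: u_7=149/220 ∈ [33/52, 19/26) → index 8
j=8: u_8=169/220 ∈ [19/26, 23/26) → index 9
j=9: u_9=189/220 ∈ [19/26, 23/26) → index 9
j=10: u_10=19/20 ∈ [23/26, 1) → index 10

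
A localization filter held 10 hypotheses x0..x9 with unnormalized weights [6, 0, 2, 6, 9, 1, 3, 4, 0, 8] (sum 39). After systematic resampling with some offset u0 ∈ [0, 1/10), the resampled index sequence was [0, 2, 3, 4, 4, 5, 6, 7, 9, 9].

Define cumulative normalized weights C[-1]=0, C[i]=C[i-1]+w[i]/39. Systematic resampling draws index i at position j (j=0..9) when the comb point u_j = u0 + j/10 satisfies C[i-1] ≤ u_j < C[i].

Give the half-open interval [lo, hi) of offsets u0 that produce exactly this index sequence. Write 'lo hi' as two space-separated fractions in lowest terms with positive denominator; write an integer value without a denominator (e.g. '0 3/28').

C = [2/13, 2/13, 8/39, 14/39, 23/39, 8/13, 9/13, 31/39, 31/39, 1]
j=0 picked index 0: u0 ∈ [0, 2/13)
j=1 picked index 2: u0 ∈ [7/130, 41/390)
j=2 picked index 3: u0 ∈ [1/195, 31/195)
j=3 picked index 4: u0 ∈ [23/390, 113/390)
j=4 picked index 4: u0 ∈ [-8/195, 37/195)
j=5 picked index 5: u0 ∈ [7/78, 3/26)
j=6 picked index 6: u0 ∈ [1/65, 6/65)
j=7 picked index 7: u0 ∈ [-1/130, 37/390)
j=8 picked index 9: u0 ∈ [-1/195, 1/5)
j=9 picked index 9: u0 ∈ [-41/390, 1/10)
intersection: [7/78, 6/65)

7/78 6/65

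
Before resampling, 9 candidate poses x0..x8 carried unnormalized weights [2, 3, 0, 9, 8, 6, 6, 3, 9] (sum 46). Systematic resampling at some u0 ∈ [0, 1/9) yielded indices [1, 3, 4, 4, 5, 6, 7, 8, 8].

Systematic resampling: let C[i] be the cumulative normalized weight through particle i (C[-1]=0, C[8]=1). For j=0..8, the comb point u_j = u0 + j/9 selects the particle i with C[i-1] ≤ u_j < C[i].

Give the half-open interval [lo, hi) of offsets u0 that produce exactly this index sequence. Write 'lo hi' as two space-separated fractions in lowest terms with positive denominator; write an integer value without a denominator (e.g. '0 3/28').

17/207 5/46

C = [1/23, 5/46, 5/46, 7/23, 11/23, 14/23, 17/23, 37/46, 1]
j=0 picked index 1: u0 ∈ [1/23, 5/46)
j=1 picked index 3: u0 ∈ [-1/414, 40/207)
j=2 picked index 4: u0 ∈ [17/207, 53/207)
j=3 picked index 4: u0 ∈ [-2/69, 10/69)
j=4 picked index 5: u0 ∈ [7/207, 34/207)
j=5 picked index 6: u0 ∈ [11/207, 38/207)
j=6 picked index 7: u0 ∈ [5/69, 19/138)
j=7 picked index 8: u0 ∈ [11/414, 2/9)
j=8 picked index 8: u0 ∈ [-35/414, 1/9)
intersection: [17/207, 5/46)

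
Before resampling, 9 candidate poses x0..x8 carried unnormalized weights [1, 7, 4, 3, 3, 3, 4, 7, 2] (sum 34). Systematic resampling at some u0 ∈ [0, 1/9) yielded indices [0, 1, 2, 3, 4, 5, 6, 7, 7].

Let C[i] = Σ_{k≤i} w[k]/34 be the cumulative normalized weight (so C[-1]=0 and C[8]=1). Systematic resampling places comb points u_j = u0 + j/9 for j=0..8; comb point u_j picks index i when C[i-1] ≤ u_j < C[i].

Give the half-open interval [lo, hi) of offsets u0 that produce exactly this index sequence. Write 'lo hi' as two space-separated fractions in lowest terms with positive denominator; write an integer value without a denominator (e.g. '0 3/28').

1/51 1/34

C = [1/34, 4/17, 6/17, 15/34, 9/17, 21/34, 25/34, 16/17, 1]
j=0 picked index 0: u0 ∈ [0, 1/34)
j=1 picked index 1: u0 ∈ [-25/306, 19/153)
j=2 picked index 2: u0 ∈ [2/153, 20/153)
j=3 picked index 3: u0 ∈ [1/51, 11/102)
j=4 picked index 4: u0 ∈ [-1/306, 13/153)
j=5 picked index 5: u0 ∈ [-4/153, 19/306)
j=6 picked index 6: u0 ∈ [-5/102, 7/102)
j=7 picked index 7: u0 ∈ [-13/306, 25/153)
j=8 picked index 7: u0 ∈ [-47/306, 8/153)
intersection: [1/51, 1/34)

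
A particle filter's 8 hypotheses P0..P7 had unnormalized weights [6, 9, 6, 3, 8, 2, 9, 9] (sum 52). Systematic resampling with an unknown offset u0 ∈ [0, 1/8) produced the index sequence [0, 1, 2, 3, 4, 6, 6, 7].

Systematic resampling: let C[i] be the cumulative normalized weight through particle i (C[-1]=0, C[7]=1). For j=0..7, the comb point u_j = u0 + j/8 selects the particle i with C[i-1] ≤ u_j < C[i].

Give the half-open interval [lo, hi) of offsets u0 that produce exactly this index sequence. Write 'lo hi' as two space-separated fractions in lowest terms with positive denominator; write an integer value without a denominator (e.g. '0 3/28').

C = [3/26, 15/52, 21/52, 6/13, 8/13, 17/26, 43/52, 1]
j=0 picked index 0: u0 ∈ [0, 3/26)
j=1 picked index 1: u0 ∈ [-1/104, 17/104)
j=2 picked index 2: u0 ∈ [1/26, 2/13)
j=3 picked index 3: u0 ∈ [3/104, 9/104)
j=4 picked index 4: u0 ∈ [-1/26, 3/26)
j=5 picked index 6: u0 ∈ [3/104, 21/104)
j=6 picked index 6: u0 ∈ [-5/52, 1/13)
j=7 picked index 7: u0 ∈ [-5/104, 1/8)
intersection: [1/26, 1/13)

1/26 1/13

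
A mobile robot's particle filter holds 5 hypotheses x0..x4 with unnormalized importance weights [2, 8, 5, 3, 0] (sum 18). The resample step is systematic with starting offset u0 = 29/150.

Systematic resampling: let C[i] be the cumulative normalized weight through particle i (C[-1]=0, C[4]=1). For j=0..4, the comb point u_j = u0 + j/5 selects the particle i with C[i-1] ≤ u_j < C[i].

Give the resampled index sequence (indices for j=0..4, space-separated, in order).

C = [1/9, 5/9, 5/6, 1, 1]
j=0: u_0=29/150 ∈ [1/9, 5/9) → index 1
j=1: u_1=59/150 ∈ [1/9, 5/9) → index 1
j=2: u_2=89/150 ∈ [5/9, 5/6) → index 2
j=3: u_3=119/150 ∈ [5/9, 5/6) → index 2
j=4: u_4=149/150 ∈ [5/6, 1) → index 3

1 1 2 2 3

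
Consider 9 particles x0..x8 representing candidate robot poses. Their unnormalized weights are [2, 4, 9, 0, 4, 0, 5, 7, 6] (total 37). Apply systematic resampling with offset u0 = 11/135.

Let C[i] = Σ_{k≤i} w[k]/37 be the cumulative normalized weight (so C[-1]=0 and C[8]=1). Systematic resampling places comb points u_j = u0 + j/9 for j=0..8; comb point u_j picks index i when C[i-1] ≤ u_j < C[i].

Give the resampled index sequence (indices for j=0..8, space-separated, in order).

C = [2/37, 6/37, 15/37, 15/37, 19/37, 19/37, 24/37, 31/37, 1]
j=0: u_0=11/135 ∈ [2/37, 6/37) → index 1
j=1: u_1=26/135 ∈ [6/37, 15/37) → index 2
j=2: u_2=41/135 ∈ [6/37, 15/37) → index 2
j=3: u_3=56/135 ∈ [15/37, 19/37) → index 4
j=4: u_4=71/135 ∈ [19/37, 24/37) → index 6
j=5: u_5=86/135 ∈ [19/37, 24/37) → index 6
j=6: u_6=101/135 ∈ [24/37, 31/37) → index 7
j=7: u_7=116/135 ∈ [31/37, 1) → index 8
j=8: u_8=131/135 ∈ [31/37, 1) → index 8

1 2 2 4 6 6 7 8 8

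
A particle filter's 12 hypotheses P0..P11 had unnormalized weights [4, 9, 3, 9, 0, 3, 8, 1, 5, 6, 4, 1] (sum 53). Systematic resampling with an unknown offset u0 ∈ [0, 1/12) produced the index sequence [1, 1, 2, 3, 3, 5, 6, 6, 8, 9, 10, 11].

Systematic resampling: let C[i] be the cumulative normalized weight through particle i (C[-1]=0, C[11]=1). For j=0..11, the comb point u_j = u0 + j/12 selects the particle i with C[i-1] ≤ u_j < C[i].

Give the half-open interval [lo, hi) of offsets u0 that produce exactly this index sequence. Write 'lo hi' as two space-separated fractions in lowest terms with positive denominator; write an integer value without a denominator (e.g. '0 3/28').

C = [4/53, 13/53, 16/53, 25/53, 25/53, 28/53, 36/53, 37/53, 42/53, 48/53, 52/53, 1]
j=0 picked index 1: u0 ∈ [4/53, 13/53)
j=1 picked index 1: u0 ∈ [-5/636, 103/636)
j=2 picked index 2: u0 ∈ [25/318, 43/318)
j=3 picked index 3: u0 ∈ [11/212, 47/212)
j=4 picked index 3: u0 ∈ [-5/159, 22/159)
j=5 picked index 5: u0 ∈ [35/636, 71/636)
j=6 picked index 6: u0 ∈ [3/106, 19/106)
j=7 picked index 6: u0 ∈ [-35/636, 61/636)
j=8 picked index 8: u0 ∈ [5/159, 20/159)
j=9 picked index 9: u0 ∈ [9/212, 33/212)
j=10 picked index 10: u0 ∈ [23/318, 47/318)
j=11 picked index 11: u0 ∈ [41/636, 1/12)
intersection: [25/318, 1/12)

25/318 1/12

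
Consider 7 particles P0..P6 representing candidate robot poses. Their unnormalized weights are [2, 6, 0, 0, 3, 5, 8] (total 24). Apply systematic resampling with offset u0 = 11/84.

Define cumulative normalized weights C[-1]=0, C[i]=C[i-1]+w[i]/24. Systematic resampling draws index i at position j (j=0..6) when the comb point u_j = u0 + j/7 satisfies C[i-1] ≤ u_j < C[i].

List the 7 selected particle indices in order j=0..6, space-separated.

1 1 4 5 6 6 6

C = [1/12, 1/3, 1/3, 1/3, 11/24, 2/3, 1]
j=0: u_0=11/84 ∈ [1/12, 1/3) → index 1
j=1: u_1=23/84 ∈ [1/12, 1/3) → index 1
j=2: u_2=5/12 ∈ [1/3, 11/24) → index 4
j=3: u_3=47/84 ∈ [11/24, 2/3) → index 5
j=4: u_4=59/84 ∈ [2/3, 1) → index 6
j=5: u_5=71/84 ∈ [2/3, 1) → index 6
j=6: u_6=83/84 ∈ [2/3, 1) → index 6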